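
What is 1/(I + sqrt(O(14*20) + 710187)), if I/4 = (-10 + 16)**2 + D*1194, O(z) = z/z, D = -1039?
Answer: -1240530/6155658546053 - sqrt(177547)/12311317092106 ≈ -2.0156e-7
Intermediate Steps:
O(z) = 1
I = -4962120 (I = 4*((-10 + 16)**2 - 1039*1194) = 4*(6**2 - 1240566) = 4*(36 - 1240566) = 4*(-1240530) = -4962120)
1/(I + sqrt(O(14*20) + 710187)) = 1/(-4962120 + sqrt(1 + 710187)) = 1/(-4962120 + sqrt(710188)) = 1/(-4962120 + 2*sqrt(177547))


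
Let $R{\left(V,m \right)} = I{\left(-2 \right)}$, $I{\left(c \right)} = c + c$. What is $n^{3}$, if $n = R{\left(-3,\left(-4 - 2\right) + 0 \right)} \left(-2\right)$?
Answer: $512$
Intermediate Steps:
$I{\left(c \right)} = 2 c$
$R{\left(V,m \right)} = -4$ ($R{\left(V,m \right)} = 2 \left(-2\right) = -4$)
$n = 8$ ($n = \left(-4\right) \left(-2\right) = 8$)
$n^{3} = 8^{3} = 512$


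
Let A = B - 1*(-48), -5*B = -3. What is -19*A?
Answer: -4617/5 ≈ -923.40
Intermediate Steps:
B = ⅗ (B = -⅕*(-3) = ⅗ ≈ 0.60000)
A = 243/5 (A = ⅗ - 1*(-48) = ⅗ + 48 = 243/5 ≈ 48.600)
-19*A = -19*243/5 = -4617/5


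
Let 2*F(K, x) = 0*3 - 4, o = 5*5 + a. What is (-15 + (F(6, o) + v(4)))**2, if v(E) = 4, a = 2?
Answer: 169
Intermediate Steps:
o = 27 (o = 5*5 + 2 = 25 + 2 = 27)
F(K, x) = -2 (F(K, x) = (0*3 - 4)/2 = (0 - 4)/2 = (1/2)*(-4) = -2)
(-15 + (F(6, o) + v(4)))**2 = (-15 + (-2 + 4))**2 = (-15 + 2)**2 = (-13)**2 = 169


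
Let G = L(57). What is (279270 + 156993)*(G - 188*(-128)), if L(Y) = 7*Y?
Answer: 10672301769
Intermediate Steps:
G = 399 (G = 7*57 = 399)
(279270 + 156993)*(G - 188*(-128)) = (279270 + 156993)*(399 - 188*(-128)) = 436263*(399 + 24064) = 436263*24463 = 10672301769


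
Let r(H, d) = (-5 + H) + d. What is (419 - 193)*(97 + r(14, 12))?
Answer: 26668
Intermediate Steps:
r(H, d) = -5 + H + d
(419 - 193)*(97 + r(14, 12)) = (419 - 193)*(97 + (-5 + 14 + 12)) = 226*(97 + 21) = 226*118 = 26668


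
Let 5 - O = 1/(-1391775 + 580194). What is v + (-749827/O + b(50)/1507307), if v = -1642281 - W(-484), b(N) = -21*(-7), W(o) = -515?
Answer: -10959143012244053099/6116510119142 ≈ -1.7917e+6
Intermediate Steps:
b(N) = 147
O = 4057906/811581 (O = 5 - 1/(-1391775 + 580194) = 5 - 1/(-811581) = 5 - 1*(-1/811581) = 5 + 1/811581 = 4057906/811581 ≈ 5.0000)
v = -1641766 (v = -1642281 - 1*(-515) = -1642281 + 515 = -1641766)
v + (-749827/O + b(50)/1507307) = -1641766 + (-749827/4057906/811581 + 147/1507307) = -1641766 + (-749827*811581/4057906 + 147*(1/1507307)) = -1641766 + (-608545346487/4057906 + 147/1507307) = -1641766 - 917264659980768327/6116510119142 = -10959143012244053099/6116510119142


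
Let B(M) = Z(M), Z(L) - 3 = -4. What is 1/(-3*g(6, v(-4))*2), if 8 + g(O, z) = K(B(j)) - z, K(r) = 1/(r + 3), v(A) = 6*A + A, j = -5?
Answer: -1/123 ≈ -0.0081301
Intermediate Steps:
v(A) = 7*A
Z(L) = -1 (Z(L) = 3 - 4 = -1)
B(M) = -1
K(r) = 1/(3 + r)
g(O, z) = -15/2 - z (g(O, z) = -8 + (1/(3 - 1) - z) = -8 + (1/2 - z) = -8 + (½ - z) = -15/2 - z)
1/(-3*g(6, v(-4))*2) = 1/(-3*(-15/2 - 7*(-4))*2) = 1/(-3*(-15/2 - 1*(-28))*2) = 1/(-3*(-15/2 + 28)*2) = 1/(-3*41/2*2) = 1/(-123/2*2) = 1/(-123) = -1/123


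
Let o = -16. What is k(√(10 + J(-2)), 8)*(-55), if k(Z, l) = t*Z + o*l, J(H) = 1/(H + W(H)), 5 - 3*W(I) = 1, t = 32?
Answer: 7040 - 880*√34 ≈ 1908.8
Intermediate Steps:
W(I) = 4/3 (W(I) = 5/3 - ⅓*1 = 5/3 - ⅓ = 4/3)
J(H) = 1/(4/3 + H) (J(H) = 1/(H + 4/3) = 1/(4/3 + H))
k(Z, l) = -16*l + 32*Z (k(Z, l) = 32*Z - 16*l = -16*l + 32*Z)
k(√(10 + J(-2)), 8)*(-55) = (-16*8 + 32*√(10 + 3/(4 + 3*(-2))))*(-55) = (-128 + 32*√(10 + 3/(4 - 6)))*(-55) = (-128 + 32*√(10 + 3/(-2)))*(-55) = (-128 + 32*√(10 + 3*(-½)))*(-55) = (-128 + 32*√(10 - 3/2))*(-55) = (-128 + 32*√(17/2))*(-55) = (-128 + 32*(√34/2))*(-55) = (-128 + 16*√34)*(-55) = 7040 - 880*√34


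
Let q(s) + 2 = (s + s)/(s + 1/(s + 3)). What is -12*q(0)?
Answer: 24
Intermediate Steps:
q(s) = -2 + 2*s/(s + 1/(3 + s)) (q(s) = -2 + (s + s)/(s + 1/(s + 3)) = -2 + (2*s)/(s + 1/(3 + s)) = -2 + 2*s/(s + 1/(3 + s)))
-12*q(0) = -(-24)/(1 + 0² + 3*0) = -(-24)/(1 + 0 + 0) = -(-24)/1 = -(-24) = -12*(-2) = 24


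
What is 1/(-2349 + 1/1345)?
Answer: -1345/3159404 ≈ -0.00042571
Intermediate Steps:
1/(-2349 + 1/1345) = 1/(-3159404/1345) = -1345/3159404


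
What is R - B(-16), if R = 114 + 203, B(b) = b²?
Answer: 61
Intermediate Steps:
R = 317
R - B(-16) = 317 - 1*(-16)² = 317 - 1*256 = 317 - 256 = 61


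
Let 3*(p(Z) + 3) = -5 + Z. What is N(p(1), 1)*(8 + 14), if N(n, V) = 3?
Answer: 66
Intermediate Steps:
p(Z) = -14/3 + Z/3 (p(Z) = -3 + (-5 + Z)/3 = -3 + (-5/3 + Z/3) = -14/3 + Z/3)
N(p(1), 1)*(8 + 14) = 3*(8 + 14) = 3*22 = 66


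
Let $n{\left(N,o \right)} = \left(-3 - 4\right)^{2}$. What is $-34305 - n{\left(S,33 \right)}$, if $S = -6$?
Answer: $-34354$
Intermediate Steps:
$n{\left(N,o \right)} = 49$ ($n{\left(N,o \right)} = \left(-7\right)^{2} = 49$)
$-34305 - n{\left(S,33 \right)} = -34305 - 49 = -34354$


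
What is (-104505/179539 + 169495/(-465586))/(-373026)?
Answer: 79087027735/31181558492508204 ≈ 2.5363e-6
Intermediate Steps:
(-104505/179539 + 169495/(-465586))/(-373026) = (-104505*1/179539 + 169495*(-1/465586))*(-1/373026) = (-104505/179539 - 169495/465586)*(-1/373026) = -79087027735/83590844854*(-1/373026) = 79087027735/31181558492508204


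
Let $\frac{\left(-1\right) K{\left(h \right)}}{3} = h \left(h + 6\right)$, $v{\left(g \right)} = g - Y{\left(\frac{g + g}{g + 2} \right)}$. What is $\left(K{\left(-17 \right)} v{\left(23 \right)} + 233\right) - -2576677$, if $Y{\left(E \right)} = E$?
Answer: $\frac{64125981}{25} \approx 2.565 \cdot 10^{6}$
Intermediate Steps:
$v{\left(g \right)} = g - \frac{2 g}{2 + g}$ ($v{\left(g \right)} = g - \frac{g + g}{g + 2} = g - \frac{2 g}{2 + g}$)
$K{\left(h \right)} = - 3 h \left(6 + h\right)$ ($K{\left(h \right)} = - 3 h \left(h + 6\right) = - 3 h \left(6 + h\right)$)
$\left(K{\left(-17 \right)} v{\left(23 \right)} + 233\right) - -2576677 = \left(\left(-3\right) \left(-17\right) \left(6 - 17\right) \frac{23^{2}}{2 + 23} + 233\right) - -2576677 = \left(\left(-3\right) \left(-17\right) \left(-11\right) \frac{529}{25} + 233\right) + 2576677 = \left(- 561 \cdot 529 \cdot \frac{1}{25} + 233\right) + 2576677 = \left(\left(-561\right) \frac{529}{25} + 233\right) + 2576677 = \left(- \frac{296769}{25} + 233\right) + 2576677 = - \frac{290944}{25} + 2576677 = \frac{64125981}{25}$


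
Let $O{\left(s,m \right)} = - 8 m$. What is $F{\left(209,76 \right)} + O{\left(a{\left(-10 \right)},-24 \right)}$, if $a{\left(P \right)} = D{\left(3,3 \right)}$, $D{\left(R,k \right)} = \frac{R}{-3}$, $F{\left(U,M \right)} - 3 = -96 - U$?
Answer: $-110$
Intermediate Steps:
$F{\left(U,M \right)} = -93 - U$ ($F{\left(U,M \right)} = 3 - \left(96 + U\right) = -93 - U$)
$D{\left(R,k \right)} = - \frac{R}{3}$ ($D{\left(R,k \right)} = R \left(- \frac{1}{3}\right) = - \frac{R}{3}$)
$a{\left(P \right)} = -1$ ($a{\left(P \right)} = \left(- \frac{1}{3}\right) 3 = -1$)
$F{\left(209,76 \right)} + O{\left(a{\left(-10 \right)},-24 \right)} = \left(-93 - 209\right) - -192 = \left(-93 - 209\right) + 192 = -302 + 192 = -110$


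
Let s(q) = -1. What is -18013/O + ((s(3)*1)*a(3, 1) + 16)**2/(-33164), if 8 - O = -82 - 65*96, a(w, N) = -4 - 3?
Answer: -300365851/104964060 ≈ -2.8616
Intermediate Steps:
a(w, N) = -7
O = 6330 (O = 8 - (-82 - 65*96) = 8 - (-82 - 6240) = 8 - 1*(-6322) = 8 + 6322 = 6330)
-18013/O + ((s(3)*1)*a(3, 1) + 16)**2/(-33164) = -18013/6330 + (-1*1*(-7) + 16)**2/(-33164) = -18013*1/6330 + (-1*(-7) + 16)**2*(-1/33164) = -18013/6330 + (7 + 16)**2*(-1/33164) = -18013/6330 + 23**2*(-1/33164) = -18013/6330 + 529*(-1/33164) = -18013/6330 - 529/33164 = -300365851/104964060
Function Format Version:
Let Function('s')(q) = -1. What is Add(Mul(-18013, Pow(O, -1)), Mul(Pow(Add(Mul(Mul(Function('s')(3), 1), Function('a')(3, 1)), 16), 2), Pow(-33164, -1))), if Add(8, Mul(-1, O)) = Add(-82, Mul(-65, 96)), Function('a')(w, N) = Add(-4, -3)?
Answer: Rational(-300365851, 104964060) ≈ -2.8616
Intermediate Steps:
Function('a')(w, N) = -7
O = 6330 (O = Add(8, Mul(-1, Add(-82, Mul(-65, 96)))) = Add(8, Mul(-1, Add(-82, -6240))) = Add(8, Mul(-1, -6322)) = Add(8, 6322) = 6330)
Add(Mul(-18013, Pow(O, -1)), Mul(Pow(Add(Mul(Mul(Function('s')(3), 1), Function('a')(3, 1)), 16), 2), Pow(-33164, -1))) = Add(Mul(-18013, Pow(6330, -1)), Mul(Pow(Add(Mul(Mul(-1, 1), -7), 16), 2), Pow(-33164, -1))) = Add(Mul(-18013, Rational(1, 6330)), Mul(Pow(Add(Mul(-1, -7), 16), 2), Rational(-1, 33164))) = Add(Rational(-18013, 6330), Mul(Pow(Add(7, 16), 2), Rational(-1, 33164))) = Add(Rational(-18013, 6330), Mul(Pow(23, 2), Rational(-1, 33164))) = Add(Rational(-18013, 6330), Mul(529, Rational(-1, 33164))) = Add(Rational(-18013, 6330), Rational(-529, 33164)) = Rational(-300365851, 104964060)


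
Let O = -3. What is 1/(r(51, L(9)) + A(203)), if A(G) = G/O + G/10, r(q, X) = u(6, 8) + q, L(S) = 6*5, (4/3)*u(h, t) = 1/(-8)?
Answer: 480/1699 ≈ 0.28252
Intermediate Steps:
u(h, t) = -3/32 (u(h, t) = (3/4)/(-8) = (3/4)*(-1/8) = -3/32)
L(S) = 30
r(q, X) = -3/32 + q
A(G) = -7*G/30 (A(G) = G/(-3) + G/10 = G*(-1/3) + G*(1/10) = -G/3 + G/10 = -7*G/30)
1/(r(51, L(9)) + A(203)) = 1/((-3/32 + 51) - 7/30*203) = 1/(1629/32 - 1421/30) = 1/(1699/480) = 480/1699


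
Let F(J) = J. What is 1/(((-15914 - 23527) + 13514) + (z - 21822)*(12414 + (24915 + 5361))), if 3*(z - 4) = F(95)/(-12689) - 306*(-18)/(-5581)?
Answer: -70817309/65962817693105833 ≈ -1.0736e-9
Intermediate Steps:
z = 779386501/212451927 (z = 4 + (95/(-12689) - 306*(-18)/(-5581))/3 = 4 + (95*(-1/12689) + 5508*(-1/5581))/3 = 4 + (-95/12689 - 5508/5581)/3 = 4 + (⅓)*(-70421207/70817309) = 4 - 70421207/212451927 = 779386501/212451927 ≈ 3.6685)
1/(((-15914 - 23527) + 13514) + (z - 21822)*(12414 + (24915 + 5361))) = 1/(((-15914 - 23527) + 13514) + (779386501/212451927 - 21822)*(12414 + (24915 + 5361))) = 1/((-39441 + 13514) - 4635346564493*(12414 + 30276)/212451927) = 1/(-25927 - 4635346564493/212451927*42690) = 1/(-25927 - 65960981612735390/70817309) = 1/(-65962817693105833/70817309) = -70817309/65962817693105833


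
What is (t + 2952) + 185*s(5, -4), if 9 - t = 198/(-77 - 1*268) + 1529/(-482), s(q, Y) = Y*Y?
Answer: 328408677/55430 ≈ 5924.8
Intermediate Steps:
s(q, Y) = Y²
t = 706517/55430 (t = 9 - (198/(-77 - 1*268) + 1529/(-482)) = 9 - (198/(-77 - 268) + 1529*(-1/482)) = 9 - (198/(-345) - 1529/482) = 9 - (198*(-1/345) - 1529/482) = 9 - (-66/115 - 1529/482) = 9 - 1*(-207647/55430) = 9 + 207647/55430 = 706517/55430 ≈ 12.746)
(t + 2952) + 185*s(5, -4) = (706517/55430 + 2952) + 185*(-4)² = 164335877/55430 + 185*16 = 164335877/55430 + 2960 = 328408677/55430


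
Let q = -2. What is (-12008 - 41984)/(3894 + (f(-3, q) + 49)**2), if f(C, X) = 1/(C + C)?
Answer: -1943712/226033 ≈ -8.5992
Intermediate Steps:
f(C, X) = 1/(2*C)
(-12008 - 41984)/(3894 + (f(-3, q) + 49)**2) = (-12008 - 41984)/(3894 + ((1/2)/(-3) + 49)**2) = -53992/(3894 + ((1/2)*(-1/3) + 49)**2) = -53992/(3894 + (-1/6 + 49)**2) = -53992/(3894 + (293/6)**2) = -53992/(3894 + 85849/36) = -53992/226033/36 = -53992*36/226033 = -1943712/226033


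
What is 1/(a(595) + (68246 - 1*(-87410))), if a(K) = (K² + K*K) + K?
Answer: 1/864301 ≈ 1.1570e-6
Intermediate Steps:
a(K) = K + 2*K² (a(K) = (K² + K²) + K = 2*K² + K = K + 2*K²)
1/(a(595) + (68246 - 1*(-87410))) = 1/(595*(1 + 2*595) + (68246 - 1*(-87410))) = 1/(595*(1 + 1190) + (68246 + 87410)) = 1/(595*1191 + 155656) = 1/(708645 + 155656) = 1/864301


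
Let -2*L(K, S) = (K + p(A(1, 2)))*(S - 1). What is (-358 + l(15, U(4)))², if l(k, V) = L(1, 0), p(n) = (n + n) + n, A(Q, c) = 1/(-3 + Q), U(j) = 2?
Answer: 2053489/16 ≈ 1.2834e+5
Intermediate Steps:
p(n) = 3*n (p(n) = 2*n + n = 3*n)
L(K, S) = -(-1 + S)*(-3/2 + K)/2 (L(K, S) = -(K + 3/(-3 + 1))*(S - 1)/2 = -(K + 3/(-2))*(-1 + S)/2 = -(K + 3*(-½))*(-1 + S)/2 = -(K - 3/2)*(-1 + S)/2 = -(-3/2 + K)*(-1 + S)/2 = -(-1 + S)*(-3/2 + K)/2)
l(k, V) = -¼ (l(k, V) = -¾ + (½)*1 + (¾)*0 - ½*1*0 = -¾ + ½ + 0 + 0 = -¼)
(-358 + l(15, U(4)))² = (-358 - ¼)² = (-1433/4)² = 2053489/16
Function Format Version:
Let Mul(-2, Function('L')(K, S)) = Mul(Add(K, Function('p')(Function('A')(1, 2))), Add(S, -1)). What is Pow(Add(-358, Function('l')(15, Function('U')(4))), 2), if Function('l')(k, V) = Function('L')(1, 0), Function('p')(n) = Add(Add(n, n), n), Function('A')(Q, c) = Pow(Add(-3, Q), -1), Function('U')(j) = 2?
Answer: Rational(2053489, 16) ≈ 1.2834e+5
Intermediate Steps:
Function('p')(n) = Mul(3, n) (Function('p')(n) = Add(Mul(2, n), n) = Mul(3, n))
Function('L')(K, S) = Mul(Rational(-1, 2), Add(-1, S), Add(Rational(-3, 2), K)) (Function('L')(K, S) = Mul(Rational(-1, 2), Mul(Add(K, Mul(3, Pow(Add(-3, 1), -1))), Add(S, -1))) = Mul(Rational(-1, 2), Mul(Add(K, Mul(3, Pow(-2, -1))), Add(-1, S))) = Mul(Rational(-1, 2), Mul(Add(K, Mul(3, Rational(-1, 2))), Add(-1, S))) = Mul(Rational(-1, 2), Mul(Add(K, Rational(-3, 2)), Add(-1, S))) = Mul(Rational(-1, 2), Mul(Add(Rational(-3, 2), K), Add(-1, S))) = Mul(Rational(-1, 2), Mul(Add(-1, S), Add(Rational(-3, 2), K))) = Mul(Rational(-1, 2), Add(-1, S), Add(Rational(-3, 2), K)))
Function('l')(k, V) = Rational(-1, 4) (Function('l')(k, V) = Add(Rational(-3, 4), Mul(Rational(1, 2), 1), Mul(Rational(3, 4), 0), Mul(Rational(-1, 2), 1, 0)) = Add(Rational(-3, 4), Rational(1, 2), 0, 0) = Rational(-1, 4))
Pow(Add(-358, Function('l')(15, Function('U')(4))), 2) = Pow(Add(-358, Rational(-1, 4)), 2) = Pow(Rational(-1433, 4), 2) = Rational(2053489, 16)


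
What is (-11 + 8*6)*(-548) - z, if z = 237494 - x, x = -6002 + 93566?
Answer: -170206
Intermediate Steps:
x = 87564
z = 149930 (z = 237494 - 1*87564 = 237494 - 87564 = 149930)
(-11 + 8*6)*(-548) - z = (-11 + 8*6)*(-548) - 1*149930 = (-11 + 48)*(-548) - 149930 = 37*(-548) - 149930 = -20276 - 149930 = -170206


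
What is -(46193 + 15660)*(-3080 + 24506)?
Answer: -1325262378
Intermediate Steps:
-(46193 + 15660)*(-3080 + 24506) = -61853*21426 = -1*1325262378 = -1325262378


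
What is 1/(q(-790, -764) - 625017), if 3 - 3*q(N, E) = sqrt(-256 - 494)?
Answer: -937524/585967500509 + 5*I*sqrt(30)/1171935001018 ≈ -1.6e-6 + 2.3368e-11*I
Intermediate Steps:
q(N, E) = 1 - 5*I*sqrt(30)/3 (q(N, E) = 1 - sqrt(-256 - 494)/3 = 1 - 5*I*sqrt(30)/3)
1/(q(-790, -764) - 625017) = 1/((1 - 5*I*sqrt(30)/3) - 625017) = 1/(-625016 - 5*I*sqrt(30)/3)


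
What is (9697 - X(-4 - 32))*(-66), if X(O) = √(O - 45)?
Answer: -640002 + 594*I ≈ -6.4e+5 + 594.0*I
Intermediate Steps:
X(O) = √(-45 + O)
(9697 - X(-4 - 32))*(-66) = (9697 - √(-45 + (-4 - 32)))*(-66) = (9697 - √(-45 - 36))*(-66) = (9697 - √(-81))*(-66) = (9697 - 9*I)*(-66) = -640002 + 594*I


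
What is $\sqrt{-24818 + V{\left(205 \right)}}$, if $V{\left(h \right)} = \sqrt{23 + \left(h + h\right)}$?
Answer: $\sqrt{-24818 + \sqrt{433}} \approx 157.47 i$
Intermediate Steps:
$V{\left(h \right)} = \sqrt{23 + 2 h}$
$\sqrt{-24818 + V{\left(205 \right)}} = \sqrt{-24818 + \sqrt{23 + 2 \cdot 205}} = \sqrt{-24818 + \sqrt{23 + 410}} = \sqrt{-24818 + \sqrt{433}}$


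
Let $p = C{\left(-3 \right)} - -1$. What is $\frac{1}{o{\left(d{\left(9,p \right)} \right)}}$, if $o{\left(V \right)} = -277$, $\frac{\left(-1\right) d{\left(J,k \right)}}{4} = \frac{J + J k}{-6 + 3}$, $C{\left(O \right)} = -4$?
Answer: $- \frac{1}{277} \approx -0.0036101$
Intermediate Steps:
$p = -3$ ($p = -4 - -1 = -4 + 1 = -3$)
$d{\left(J,k \right)} = \frac{4 J}{3} + \frac{4 J k}{3}$ ($d{\left(J,k \right)} = - 4 \frac{J + J k}{-6 + 3} = - 4 \frac{J + J k}{-3} = - 4 \left(J + J k\right) \left(- \frac{1}{3}\right) = - 4 \left(- \frac{J}{3} - \frac{J k}{3}\right) = \frac{4 J}{3} + \frac{4 J k}{3}$)
$\frac{1}{o{\left(d{\left(9,p \right)} \right)}} = \frac{1}{-277} = - \frac{1}{277}$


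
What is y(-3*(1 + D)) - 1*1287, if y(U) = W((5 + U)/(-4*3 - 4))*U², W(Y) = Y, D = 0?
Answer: -10305/8 ≈ -1288.1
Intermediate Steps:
y(U) = U²*(-5/16 - U/16) (y(U) = ((5 + U)/(-4*3 - 4))*U² = ((5 + U)/(-12 - 4))*U² = ((5 + U)/(-16))*U² = ((5 + U)*(-1/16))*U² = (-5/16 - U/16)*U² = U²*(-5/16 - U/16))
y(-3*(1 + D)) - 1*1287 = (-3*(1 + 0))²*(-5 - (-3)*(1 + 0))/16 - 1*1287 = (-3*1)²*(-5 - (-3))/16 - 1287 = (1/16)*(-3)²*(-5 - 1*(-3)) - 1287 = (1/16)*9*(-5 + 3) - 1287 = (1/16)*9*(-2) - 1287 = -9/8 - 1287 = -10305/8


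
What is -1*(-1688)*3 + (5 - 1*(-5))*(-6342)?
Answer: -58356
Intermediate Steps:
-1*(-1688)*3 + (5 - 1*(-5))*(-6342) = 1688*3 + (5 + 5)*(-6342) = 5064 + 10*(-6342) = 5064 - 63420 = -58356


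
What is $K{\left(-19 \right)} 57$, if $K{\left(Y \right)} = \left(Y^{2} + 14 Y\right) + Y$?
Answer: $4332$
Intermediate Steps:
$K{\left(Y \right)} = Y^{2} + 15 Y$
$K{\left(-19 \right)} 57 = - 19 \left(15 - 19\right) 57 = \left(-19\right) \left(-4\right) 57 = 76 \cdot 57 = 4332$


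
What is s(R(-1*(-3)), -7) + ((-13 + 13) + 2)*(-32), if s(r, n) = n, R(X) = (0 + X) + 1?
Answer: -71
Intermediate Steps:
R(X) = 1 + X (R(X) = X + 1 = 1 + X)
s(R(-1*(-3)), -7) + ((-13 + 13) + 2)*(-32) = -7 + ((-13 + 13) + 2)*(-32) = -7 + (0 + 2)*(-32) = -7 + 2*(-32) = -7 - 64 = -71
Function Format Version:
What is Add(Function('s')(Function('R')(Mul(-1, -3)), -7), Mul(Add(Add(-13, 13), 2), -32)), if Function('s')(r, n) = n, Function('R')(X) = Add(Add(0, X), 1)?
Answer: -71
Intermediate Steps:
Function('R')(X) = Add(1, X) (Function('R')(X) = Add(X, 1) = Add(1, X))
Add(Function('s')(Function('R')(Mul(-1, -3)), -7), Mul(Add(Add(-13, 13), 2), -32)) = Add(-7, Mul(Add(Add(-13, 13), 2), -32)) = Add(-7, Mul(Add(0, 2), -32)) = Add(-7, Mul(2, -32)) = Add(-7, -64) = -71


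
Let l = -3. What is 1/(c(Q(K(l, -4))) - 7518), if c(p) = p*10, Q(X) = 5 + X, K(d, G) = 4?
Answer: -1/7428 ≈ -0.00013463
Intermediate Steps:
c(p) = 10*p
1/(c(Q(K(l, -4))) - 7518) = 1/(10*(5 + 4) - 7518) = 1/(10*9 - 7518) = 1/(90 - 7518) = 1/(-7428) = -1/7428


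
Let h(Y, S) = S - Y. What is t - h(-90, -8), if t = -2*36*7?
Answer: -586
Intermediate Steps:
t = -504 (t = -72*7 = -504)
t - h(-90, -8) = -504 - (-8 - 1*(-90)) = -504 - (-8 + 90) = -504 - 1*82 = -504 - 82 = -586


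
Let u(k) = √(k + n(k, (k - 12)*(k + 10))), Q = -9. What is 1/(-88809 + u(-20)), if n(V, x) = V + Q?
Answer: -12687/1126719790 - I/1126719790 ≈ -1.126e-5 - 8.8753e-10*I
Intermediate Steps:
n(V, x) = -9 + V (n(V, x) = V - 9 = -9 + V)
u(k) = √(-9 + 2*k) (u(k) = √(k + (-9 + k)) = √(-9 + 2*k))
1/(-88809 + u(-20)) = 1/(-88809 + √(-9 + 2*(-20))) = 1/(-88809 + √(-9 - 40)) = 1/(-88809 + √(-49)) = 1/(-88809 + 7*I) = (-88809 - 7*I)/7887038530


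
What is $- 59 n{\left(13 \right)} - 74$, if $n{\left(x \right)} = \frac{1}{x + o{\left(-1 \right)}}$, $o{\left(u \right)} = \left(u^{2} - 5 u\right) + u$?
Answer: $- \frac{1391}{18} \approx -77.278$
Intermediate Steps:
$o{\left(u \right)} = u^{2} - 4 u$
$n{\left(x \right)} = \frac{1}{5 + x}$ ($n{\left(x \right)} = \frac{1}{x - \left(-4 - 1\right)} = \frac{1}{x - -5} = \frac{1}{x + 5} = \frac{1}{5 + x}$)
$- 59 n{\left(13 \right)} - 74 = - \frac{59}{5 + 13} - 74 = - \frac{59}{18} - 74 = - \frac{1391}{18}$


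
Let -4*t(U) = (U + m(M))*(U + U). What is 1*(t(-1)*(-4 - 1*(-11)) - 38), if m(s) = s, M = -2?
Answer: -97/2 ≈ -48.500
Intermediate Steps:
t(U) = -U*(-2 + U)/2 (t(U) = -(U - 2)*(U + U)/4 = -(-2 + U)*2*U/4 = -U*(-2 + U)/2)
1*(t(-1)*(-4 - 1*(-11)) - 38) = 1*(((½)*(-1)*(2 - 1*(-1)))*(-4 - 1*(-11)) - 38) = 1*(((½)*(-1)*(2 + 1))*(-4 + 11) - 38) = 1*(((½)*(-1)*3)*7 - 38) = 1*(-3/2*7 - 38) = 1*(-21/2 - 38) = 1*(-97/2) = -97/2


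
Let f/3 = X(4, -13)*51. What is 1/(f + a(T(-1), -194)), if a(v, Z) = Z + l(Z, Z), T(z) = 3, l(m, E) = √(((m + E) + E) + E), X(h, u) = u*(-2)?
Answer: 473/1789929 - I*√194/7159716 ≈ 0.00026426 - 1.9454e-6*I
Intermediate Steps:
X(h, u) = -2*u
l(m, E) = √(m + 3*E) (l(m, E) = √(((E + m) + E) + E) = √((m + 2*E) + E) = √(m + 3*E))
f = 3978 (f = 3*(-2*(-13)*51) = 3*(26*51) = 3*1326 = 3978)
a(v, Z) = Z + 2*√Z (a(v, Z) = Z + √(Z + 3*Z) = Z + √(4*Z) = Z + 2*√Z)
1/(f + a(T(-1), -194)) = 1/(3978 + (-194 + 2*√(-194))) = 1/(3978 + (-194 + 2*(I*√194))) = 1/(3978 + (-194 + 2*I*√194)) = 1/(3784 + 2*I*√194)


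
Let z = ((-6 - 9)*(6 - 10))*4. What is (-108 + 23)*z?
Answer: -20400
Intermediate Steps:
z = 240 (z = -15*(-4)*4 = 60*4 = 240)
(-108 + 23)*z = (-108 + 23)*240 = -85*240 = -20400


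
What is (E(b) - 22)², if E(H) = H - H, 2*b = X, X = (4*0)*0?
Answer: 484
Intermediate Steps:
X = 0 (X = 0*0 = 0)
b = 0 (b = (½)*0 = 0)
E(H) = 0
(E(b) - 22)² = (0 - 22)² = (-22)² = 484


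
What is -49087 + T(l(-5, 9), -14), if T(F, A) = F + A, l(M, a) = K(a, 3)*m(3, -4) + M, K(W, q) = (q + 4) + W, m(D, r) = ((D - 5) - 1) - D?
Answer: -49202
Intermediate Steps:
m(D, r) = -6 (m(D, r) = ((-5 + D) - 1) - D = (-6 + D) - D = -6)
K(W, q) = 4 + W + q (K(W, q) = (4 + q) + W = 4 + W + q)
l(M, a) = -42 + M - 6*a (l(M, a) = (4 + a + 3)*(-6) + M = (7 + a)*(-6) + M = (-42 - 6*a) + M = -42 + M - 6*a)
T(F, A) = A + F
-49087 + T(l(-5, 9), -14) = -49087 + (-14 + (-42 - 5 - 6*9)) = -49087 + (-14 + (-42 - 5 - 54)) = -49087 + (-14 - 101) = -49087 - 115 = -49202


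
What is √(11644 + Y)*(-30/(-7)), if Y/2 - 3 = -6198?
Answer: 30*I*√746/7 ≈ 117.06*I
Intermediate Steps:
Y = -12390 (Y = 6 + 2*(-6198) = 6 - 12396 = -12390)
√(11644 + Y)*(-30/(-7)) = √(11644 - 12390)*(-30/(-7)) = √(-746)*(-30*(-⅐)) = (I*√746)*(30/7) = 30*I*√746/7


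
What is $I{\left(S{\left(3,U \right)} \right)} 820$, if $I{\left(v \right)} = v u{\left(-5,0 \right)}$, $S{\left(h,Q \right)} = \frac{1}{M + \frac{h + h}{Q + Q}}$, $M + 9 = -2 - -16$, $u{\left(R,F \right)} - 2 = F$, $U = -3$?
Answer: $410$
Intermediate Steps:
$u{\left(R,F \right)} = 2 + F$
$M = 5$ ($M = -9 - -14 = -9 + \left(-2 + 16\right) = -9 + 14 = 5$)
$S{\left(h,Q \right)} = \frac{1}{5 + \frac{h}{Q}}$ ($S{\left(h,Q \right)} = \frac{1}{5 + \frac{h + h}{Q + Q}} = \frac{1}{5 + \frac{2 h}{2 Q}} = \frac{1}{5 + 2 h \frac{1}{2 Q}} = \frac{1}{5 + \frac{h}{Q}}$)
$I{\left(v \right)} = 2 v$ ($I{\left(v \right)} = v \left(2 + 0\right) = v 2 = 2 v$)
$I{\left(S{\left(3,U \right)} \right)} 820 = 2 \left(- \frac{3}{3 + 5 \left(-3\right)}\right) 820 = 2 \left(- \frac{3}{3 - 15}\right) 820 = 2 \left(- \frac{3}{-12}\right) 820 = 2 \left(\left(-3\right) \left(- \frac{1}{12}\right)\right) 820 = 2 \cdot \frac{1}{4} \cdot 820 = \frac{1}{2} \cdot 820 = 410$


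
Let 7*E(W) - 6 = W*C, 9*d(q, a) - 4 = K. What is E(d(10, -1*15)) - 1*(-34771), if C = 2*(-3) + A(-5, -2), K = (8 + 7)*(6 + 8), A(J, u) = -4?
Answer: 312641/9 ≈ 34738.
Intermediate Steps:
K = 210 (K = 15*14 = 210)
d(q, a) = 214/9 (d(q, a) = 4/9 + (⅑)*210 = 4/9 + 70/3 = 214/9)
C = -10 (C = 2*(-3) - 4 = -6 - 4 = -10)
E(W) = 6/7 - 10*W/7 (E(W) = 6/7 + (W*(-10))/7 = 6/7 + (-10*W)/7 = 6/7 - 10*W/7)
E(d(10, -1*15)) - 1*(-34771) = (6/7 - 10/7*214/9) - 1*(-34771) = (6/7 - 2140/63) + 34771 = -298/9 + 34771 = 312641/9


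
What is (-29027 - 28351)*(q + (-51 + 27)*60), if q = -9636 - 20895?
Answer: 1834432038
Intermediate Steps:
q = -30531
(-29027 - 28351)*(q + (-51 + 27)*60) = (-29027 - 28351)*(-30531 + (-51 + 27)*60) = -57378*(-30531 - 24*60) = -57378*(-30531 - 1440) = -57378*(-31971) = 1834432038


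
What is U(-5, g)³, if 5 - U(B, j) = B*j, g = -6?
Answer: -15625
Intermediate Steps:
U(B, j) = 5 - B*j
U(-5, g)³ = (5 - 1*(-5)*(-6))³ = (5 - 30)³ = (-25)³ = -15625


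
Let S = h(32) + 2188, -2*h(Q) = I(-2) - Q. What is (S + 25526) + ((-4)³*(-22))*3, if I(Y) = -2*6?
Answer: 31960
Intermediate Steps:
I(Y) = -12
h(Q) = 6 + Q/2 (h(Q) = -(-12 - Q)/2 = 6 + Q/2)
S = 2210 (S = (6 + (½)*32) + 2188 = (6 + 16) + 2188 = 22 + 2188 = 2210)
(S + 25526) + ((-4)³*(-22))*3 = (2210 + 25526) + ((-4)³*(-22))*3 = 27736 - 64*(-22)*3 = 27736 + 1408*3 = 27736 + 4224 = 31960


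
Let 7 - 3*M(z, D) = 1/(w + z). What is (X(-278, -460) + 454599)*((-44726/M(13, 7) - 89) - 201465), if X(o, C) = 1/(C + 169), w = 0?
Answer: -438407289072932/4365 ≈ -1.0044e+11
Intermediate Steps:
X(o, C) = 1/(169 + C)
M(z, D) = 7/3 - 1/(3*z) (M(z, D) = 7/3 - 1/(3*(0 + z)) = 7/3 - 1/(3*z))
(X(-278, -460) + 454599)*((-44726/M(13, 7) - 89) - 201465) = (1/(169 - 460) + 454599)*((-44726/((⅓)*(-1 + 7*13)/13) - 89) - 201465) = (1/(-291) + 454599)*((-44726/((⅓)*(1/13)*(-1 + 91)) - 89) - 201465) = (-1/291 + 454599)*((-44726/((⅓)*(1/13)*90) - 89) - 201465) = 132288308*((-44726/30/13 - 89) - 201465)/291 = 132288308*((-44726*13/30 - 89) - 201465)/291 = 132288308*((-209*1391/15 - 89) - 201465)/291 = 132288308*((-290719/15 - 89) - 201465)/291 = 132288308*(-292054/15 - 201465)/291 = (132288308/291)*(-3314029/15) = -438407289072932/4365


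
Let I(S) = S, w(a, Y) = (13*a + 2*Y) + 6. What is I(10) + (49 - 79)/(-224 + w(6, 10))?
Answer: 41/4 ≈ 10.250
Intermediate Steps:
w(a, Y) = 6 + 2*Y + 13*a (w(a, Y) = (2*Y + 13*a) + 6 = 6 + 2*Y + 13*a)
I(10) + (49 - 79)/(-224 + w(6, 10)) = 10 + (49 - 79)/(-224 + (6 + 2*10 + 13*6)) = 10 - 30/(-224 + (6 + 20 + 78)) = 10 - 30/(-224 + 104) = 10 - 30/(-120) = 10 - 30*(-1/120) = 10 + 1/4 = 41/4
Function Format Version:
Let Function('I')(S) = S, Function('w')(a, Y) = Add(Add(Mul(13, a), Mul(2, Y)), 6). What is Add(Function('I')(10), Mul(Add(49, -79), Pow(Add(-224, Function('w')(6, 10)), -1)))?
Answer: Rational(41, 4) ≈ 10.250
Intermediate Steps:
Function('w')(a, Y) = Add(6, Mul(2, Y), Mul(13, a)) (Function('w')(a, Y) = Add(Add(Mul(2, Y), Mul(13, a)), 6) = Add(6, Mul(2, Y), Mul(13, a)))
Add(Function('I')(10), Mul(Add(49, -79), Pow(Add(-224, Function('w')(6, 10)), -1))) = Add(10, Mul(Add(49, -79), Pow(Add(-224, Add(6, Mul(2, 10), Mul(13, 6))), -1))) = Add(10, Mul(-30, Pow(Add(-224, Add(6, 20, 78)), -1))) = Add(10, Mul(-30, Pow(Add(-224, 104), -1))) = Add(10, Mul(-30, Pow(-120, -1))) = Add(10, Mul(-30, Rational(-1, 120))) = Add(10, Rational(1, 4)) = Rational(41, 4)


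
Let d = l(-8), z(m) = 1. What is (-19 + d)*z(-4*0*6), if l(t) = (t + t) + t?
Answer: -43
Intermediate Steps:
l(t) = 3*t (l(t) = 2*t + t = 3*t)
d = -24 (d = 3*(-8) = -24)
(-19 + d)*z(-4*0*6) = (-19 - 24)*1 = -43*1 = -43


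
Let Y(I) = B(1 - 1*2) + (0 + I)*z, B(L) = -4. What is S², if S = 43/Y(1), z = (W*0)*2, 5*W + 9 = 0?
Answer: 1849/16 ≈ 115.56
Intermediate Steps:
W = -9/5 (W = -9/5 + (⅕)*0 = -9/5 + 0 = -9/5 ≈ -1.8000)
z = 0 (z = -9/5*0*2 = 0*2 = 0)
Y(I) = -4 (Y(I) = -4 + (0 + I)*0 = -4 + I*0 = -4 + 0 = -4)
S = -43/4 (S = 43/(-4) = 43*(-¼) = -43/4 ≈ -10.750)
S² = (-43/4)² = 1849/16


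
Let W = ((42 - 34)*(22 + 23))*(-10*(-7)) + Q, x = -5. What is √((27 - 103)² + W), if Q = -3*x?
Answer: √30991 ≈ 176.04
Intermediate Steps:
Q = 15 (Q = -3*(-5) = 15)
W = 25215 (W = ((42 - 34)*(22 + 23))*(-10*(-7)) + 15 = (8*45)*70 + 15 = 360*70 + 15 = 25200 + 15 = 25215)
√((27 - 103)² + W) = √((27 - 103)² + 25215) = √((-76)² + 25215) = √(5776 + 25215) = √30991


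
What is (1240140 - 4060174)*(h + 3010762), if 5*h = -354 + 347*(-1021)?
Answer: -41452156351746/5 ≈ -8.2904e+12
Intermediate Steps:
h = -354641/5 (h = (-354 + 347*(-1021))/5 = (-354 - 354287)/5 = (1/5)*(-354641) = -354641/5 ≈ -70928.)
(1240140 - 4060174)*(h + 3010762) = (1240140 - 4060174)*(-354641/5 + 3010762) = -2820034*14699169/5 = -41452156351746/5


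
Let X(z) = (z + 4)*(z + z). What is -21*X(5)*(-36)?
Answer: 68040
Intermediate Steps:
X(z) = 2*z*(4 + z) (X(z) = (4 + z)*(2*z) = 2*z*(4 + z))
-21*X(5)*(-36) = -42*5*(4 + 5)*(-36) = -42*5*9*(-36) = -21*90*(-36) = -1890*(-36) = 68040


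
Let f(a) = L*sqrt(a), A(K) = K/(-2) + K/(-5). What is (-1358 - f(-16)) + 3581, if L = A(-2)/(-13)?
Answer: 2223 + 28*I/65 ≈ 2223.0 + 0.43077*I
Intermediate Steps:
A(K) = -7*K/10 (A(K) = K*(-1/2) + K*(-1/5) = -K/2 - K/5 = -7*K/10)
L = -7/65 (L = -7/10*(-2)/(-13) = (7/5)*(-1/13) = -7/65 ≈ -0.10769)
f(a) = -7*sqrt(a)/65
(-1358 - f(-16)) + 3581 = (-1358 - (-7)*sqrt(-16)/65) + 3581 = (-1358 - (-7)*4*I/65) + 3581 = (-1358 - (-28)*I/65) + 3581 = (-1358 + 28*I/65) + 3581 = 2223 + 28*I/65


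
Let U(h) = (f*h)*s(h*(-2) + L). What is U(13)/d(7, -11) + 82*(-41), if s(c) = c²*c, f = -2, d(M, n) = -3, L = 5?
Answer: -83624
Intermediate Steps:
s(c) = c³
U(h) = -2*h*(5 - 2*h)³ (U(h) = (-2*h)*(h*(-2) + 5)³ = (-2*h)*(-2*h + 5)³ = (-2*h)*(5 - 2*h)³ = -2*h*(5 - 2*h)³)
U(13)/d(7, -11) + 82*(-41) = (2*13*(-5 + 2*13)³)/(-3) + 82*(-41) = (2*13*(-5 + 26)³)*(-⅓) - 3362 = (2*13*21³)*(-⅓) - 3362 = (2*13*9261)*(-⅓) - 3362 = 240786*(-⅓) - 3362 = -80262 - 3362 = -83624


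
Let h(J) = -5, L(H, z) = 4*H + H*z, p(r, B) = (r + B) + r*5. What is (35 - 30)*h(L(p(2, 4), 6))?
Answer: -25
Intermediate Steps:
p(r, B) = B + 6*r (p(r, B) = (B + r) + 5*r = B + 6*r)
(35 - 30)*h(L(p(2, 4), 6)) = (35 - 30)*(-5) = 5*(-5) = -25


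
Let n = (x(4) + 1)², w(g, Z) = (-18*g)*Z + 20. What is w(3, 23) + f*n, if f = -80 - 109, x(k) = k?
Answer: -5947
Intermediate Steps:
w(g, Z) = 20 - 18*Z*g (w(g, Z) = -18*Z*g + 20 = 20 - 18*Z*g)
f = -189
n = 25 (n = (4 + 1)² = 5² = 25)
w(3, 23) + f*n = (20 - 18*23*3) - 189*25 = (20 - 1242) - 4725 = -1222 - 4725 = -5947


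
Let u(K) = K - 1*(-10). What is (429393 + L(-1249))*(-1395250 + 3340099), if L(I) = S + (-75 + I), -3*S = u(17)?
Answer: 832512062940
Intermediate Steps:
u(K) = 10 + K (u(K) = K + 10 = 10 + K)
S = -9 (S = -(10 + 17)/3 = -⅓*27 = -9)
L(I) = -84 + I (L(I) = -9 + (-75 + I) = -84 + I)
(429393 + L(-1249))*(-1395250 + 3340099) = (429393 + (-84 - 1249))*(-1395250 + 3340099) = (429393 - 1333)*1944849 = 428060*1944849 = 832512062940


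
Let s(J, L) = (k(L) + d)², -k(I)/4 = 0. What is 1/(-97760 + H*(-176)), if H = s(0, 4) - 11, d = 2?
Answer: -1/96528 ≈ -1.0360e-5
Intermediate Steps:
k(I) = 0 (k(I) = -4*0 = 0)
s(J, L) = 4 (s(J, L) = (0 + 2)² = 2² = 4)
H = -7 (H = 4 - 11 = -7)
1/(-97760 + H*(-176)) = 1/(-97760 - 7*(-176)) = 1/(-97760 + 1232) = 1/(-96528) = -1/96528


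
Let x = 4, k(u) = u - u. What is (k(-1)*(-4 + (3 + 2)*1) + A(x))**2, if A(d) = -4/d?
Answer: 1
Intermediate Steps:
k(u) = 0
(k(-1)*(-4 + (3 + 2)*1) + A(x))**2 = (0*(-4 + (3 + 2)*1) - 4/4)**2 = (0*(-4 + 5*1) - 4*1/4)**2 = (0*(-4 + 5) - 1)**2 = (0*1 - 1)**2 = (0 - 1)**2 = (-1)**2 = 1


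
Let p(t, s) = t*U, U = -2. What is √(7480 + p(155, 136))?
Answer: √7170 ≈ 84.676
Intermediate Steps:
p(t, s) = -2*t (p(t, s) = t*(-2) = -2*t)
√(7480 + p(155, 136)) = √(7480 - 2*155) = √(7480 - 310) = √7170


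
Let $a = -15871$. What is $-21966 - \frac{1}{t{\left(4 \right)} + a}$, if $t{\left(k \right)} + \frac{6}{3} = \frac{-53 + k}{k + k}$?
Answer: $- \frac{2790406870}{127033} \approx -21966.0$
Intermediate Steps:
$t{\left(k \right)} = -2 + \frac{-53 + k}{2 k}$ ($t{\left(k \right)} = -2 + \frac{-53 + k}{k + k} = -2 + \frac{-53 + k}{2 k}$)
$-21966 - \frac{1}{t{\left(4 \right)} + a} = -21966 - \frac{1}{\frac{-53 - 12}{2 \cdot 4} - 15871} = -21966 - \frac{1}{\frac{1}{2} \cdot \frac{1}{4} \left(-53 - 12\right) - 15871} = -21966 - \frac{1}{\frac{1}{2} \cdot \frac{1}{4} \left(-65\right) - 15871} = -21966 - \frac{1}{- \frac{65}{8} - 15871} = -21966 - \frac{1}{- \frac{127033}{8}} = -21966 - - \frac{8}{127033} = -21966 + \frac{8}{127033} = - \frac{2790406870}{127033}$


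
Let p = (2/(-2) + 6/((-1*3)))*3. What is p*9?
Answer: -81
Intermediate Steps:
p = -9 (p = (2*(-½) + 6/(-3))*3 = (-1 + 6*(-⅓))*3 = (-1 - 2)*3 = -3*3 = -9)
p*9 = -9*9 = -81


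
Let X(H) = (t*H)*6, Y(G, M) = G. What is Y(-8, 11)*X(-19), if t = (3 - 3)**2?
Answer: 0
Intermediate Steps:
t = 0 (t = 0**2 = 0)
X(H) = 0 (X(H) = (0*H)*6 = 0*6 = 0)
Y(-8, 11)*X(-19) = -8*0 = 0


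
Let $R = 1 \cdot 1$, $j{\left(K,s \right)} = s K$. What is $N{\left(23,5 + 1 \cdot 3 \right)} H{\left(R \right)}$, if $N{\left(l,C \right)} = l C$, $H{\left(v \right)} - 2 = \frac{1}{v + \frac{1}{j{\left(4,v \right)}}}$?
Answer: $\frac{2576}{5} \approx 515.2$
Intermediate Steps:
$j{\left(K,s \right)} = K s$
$R = 1$
$H{\left(v \right)} = 2 + \frac{1}{v + \frac{1}{4 v}}$
$N{\left(l,C \right)} = C l$
$N{\left(23,5 + 1 \cdot 3 \right)} H{\left(R \right)} = \left(5 + 1 \cdot 3\right) 23 \frac{2 \left(1 + 2 \cdot 1 + 4 \cdot 1^{2}\right)}{1 + 4 \cdot 1^{2}} = \left(5 + 3\right) 23 \frac{2 \left(1 + 2 + 4 \cdot 1\right)}{1 + 4 \cdot 1} = 8 \cdot 23 \frac{2 \left(1 + 2 + 4\right)}{1 + 4} = 184 \cdot 2 \cdot \frac{1}{5} \cdot 7 = 184 \cdot \frac{14}{5} = \frac{2576}{5}$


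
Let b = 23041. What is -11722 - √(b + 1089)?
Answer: -11722 - √24130 ≈ -11877.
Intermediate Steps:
-11722 - √(b + 1089) = -11722 - √(23041 + 1089) = -11722 - √24130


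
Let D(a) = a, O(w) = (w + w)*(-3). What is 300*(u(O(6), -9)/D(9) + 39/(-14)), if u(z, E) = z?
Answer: -14250/7 ≈ -2035.7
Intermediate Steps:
O(w) = -6*w (O(w) = (2*w)*(-3) = -6*w)
300*(u(O(6), -9)/D(9) + 39/(-14)) = 300*(-6*6/9 + 39/(-14)) = 300*(-36*1/9 + 39*(-1/14)) = 300*(-4 - 39/14) = 300*(-95/14) = -14250/7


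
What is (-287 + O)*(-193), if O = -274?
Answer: 108273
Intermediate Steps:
(-287 + O)*(-193) = (-287 - 274)*(-193) = -561*(-193) = 108273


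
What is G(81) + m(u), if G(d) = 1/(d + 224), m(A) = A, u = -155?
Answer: -47274/305 ≈ -155.00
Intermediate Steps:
G(d) = 1/(224 + d)
G(81) + m(u) = 1/(224 + 81) - 155 = 1/305 - 155 = -47274/305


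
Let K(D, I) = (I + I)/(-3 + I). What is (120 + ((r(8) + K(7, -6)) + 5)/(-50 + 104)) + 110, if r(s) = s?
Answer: 37303/162 ≈ 230.27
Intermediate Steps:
K(D, I) = 2*I/(-3 + I) (K(D, I) = (2*I)/(-3 + I) = 2*I/(-3 + I))
(120 + ((r(8) + K(7, -6)) + 5)/(-50 + 104)) + 110 = (120 + ((8 + 2*(-6)/(-3 - 6)) + 5)/(-50 + 104)) + 110 = (120 + ((8 + 2*(-6)/(-9)) + 5)/54) + 110 = (120 + ((8 + 2*(-6)*(-⅑)) + 5)*(1/54)) + 110 = (120 + ((8 + 4/3) + 5)*(1/54)) + 110 = (120 + (28/3 + 5)*(1/54)) + 110 = (120 + (43/3)*(1/54)) + 110 = (120 + 43/162) + 110 = 19483/162 + 110 = 37303/162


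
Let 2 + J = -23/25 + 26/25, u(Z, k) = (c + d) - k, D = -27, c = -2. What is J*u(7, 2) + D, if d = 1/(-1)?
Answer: -88/5 ≈ -17.600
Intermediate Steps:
d = -1
u(Z, k) = -3 - k (u(Z, k) = (-2 - 1) - k = -3 - k)
J = -47/25 (J = -2 + (-23/25 + 26/25) = -2 + 3/25 = -47/25 ≈ -1.8800)
J*u(7, 2) + D = -47*(-3 - 1*2)/25 - 27 = -47*(-3 - 2)/25 - 27 = -47/25*(-5) - 27 = 47/5 - 27 = -88/5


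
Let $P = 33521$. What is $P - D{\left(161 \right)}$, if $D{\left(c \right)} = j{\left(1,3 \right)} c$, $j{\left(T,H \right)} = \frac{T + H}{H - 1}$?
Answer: $33199$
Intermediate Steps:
$j{\left(T,H \right)} = \frac{H + T}{-1 + H}$
$D{\left(c \right)} = 2 c$ ($D{\left(c \right)} = \frac{3 + 1}{-1 + 3} c = \frac{1}{2} \cdot 4 c = 2 c$)
$P - D{\left(161 \right)} = 33521 - 2 \cdot 161 = 33521 - 322 = 33199$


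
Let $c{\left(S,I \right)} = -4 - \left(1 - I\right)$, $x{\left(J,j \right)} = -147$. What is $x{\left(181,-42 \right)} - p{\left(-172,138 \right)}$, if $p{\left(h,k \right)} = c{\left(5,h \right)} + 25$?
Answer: $5$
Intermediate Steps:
$c{\left(S,I \right)} = -5 + I$ ($c{\left(S,I \right)} = -4 + \left(-1 + I\right) = -5 + I$)
$p{\left(h,k \right)} = 20 + h$ ($p{\left(h,k \right)} = \left(-5 + h\right) + 25 = 20 + h$)
$x{\left(181,-42 \right)} - p{\left(-172,138 \right)} = -147 - \left(20 - 172\right) = -147 - -152 = -147 + 152 = 5$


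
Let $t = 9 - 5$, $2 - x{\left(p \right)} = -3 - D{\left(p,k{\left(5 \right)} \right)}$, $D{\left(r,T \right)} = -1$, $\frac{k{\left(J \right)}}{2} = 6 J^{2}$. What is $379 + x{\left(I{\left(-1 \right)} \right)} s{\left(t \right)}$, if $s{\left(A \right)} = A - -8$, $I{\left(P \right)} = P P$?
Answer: $427$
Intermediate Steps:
$k{\left(J \right)} = 12 J^{2}$ ($k{\left(J \right)} = 2 \cdot 6 J^{2} = 12 J^{2}$)
$I{\left(P \right)} = P^{2}$
$x{\left(p \right)} = 4$ ($x{\left(p \right)} = 2 - \left(-3 - -1\right) = 2 - \left(-3 + 1\right) = 2 - -2 = 2 + 2 = 4$)
$t = 4$
$s{\left(A \right)} = 8 + A$ ($s{\left(A \right)} = A + 8 = 8 + A$)
$379 + x{\left(I{\left(-1 \right)} \right)} s{\left(t \right)} = 379 + 4 \left(8 + 4\right) = 379 + 4 \cdot 12 = 379 + 48 = 427$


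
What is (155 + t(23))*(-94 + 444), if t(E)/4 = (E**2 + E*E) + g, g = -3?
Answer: 1531250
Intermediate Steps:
t(E) = -12 + 8*E**2 (t(E) = 4*((E**2 + E*E) - 3) = 4*((E**2 + E**2) - 3) = 4*(2*E**2 - 3) = 4*(-3 + 2*E**2) = -12 + 8*E**2)
(155 + t(23))*(-94 + 444) = (155 + (-12 + 8*23**2))*(-94 + 444) = (155 + (-12 + 8*529))*350 = (155 + (-12 + 4232))*350 = (155 + 4220)*350 = 4375*350 = 1531250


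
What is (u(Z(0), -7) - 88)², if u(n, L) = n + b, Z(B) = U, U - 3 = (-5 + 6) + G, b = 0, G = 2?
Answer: 6724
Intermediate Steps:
U = 6 (U = 3 + ((-5 + 6) + 2) = 3 + (1 + 2) = 3 + 3 = 6)
Z(B) = 6
u(n, L) = n (u(n, L) = n + 0 = n)
(u(Z(0), -7) - 88)² = (6 - 88)² = (-82)² = 6724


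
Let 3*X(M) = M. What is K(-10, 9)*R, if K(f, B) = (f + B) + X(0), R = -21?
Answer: 21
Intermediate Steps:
X(M) = M/3
K(f, B) = B + f (K(f, B) = (f + B) + (1/3)*0 = (B + f) + 0 = B + f)
K(-10, 9)*R = (9 - 10)*(-21) = -1*(-21) = 21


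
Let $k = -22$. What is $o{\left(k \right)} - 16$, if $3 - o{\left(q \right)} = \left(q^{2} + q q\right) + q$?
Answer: $-959$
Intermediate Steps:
$o{\left(q \right)} = 3 - q - 2 q^{2}$ ($o{\left(q \right)} = 3 - \left(\left(q^{2} + q q\right) + q\right) = 3 - \left(\left(q^{2} + q^{2}\right) + q\right) = 3 - \left(2 q^{2} + q\right) = 3 - \left(q + 2 q^{2}\right) = 3 - q - 2 q^{2}$)
$o{\left(k \right)} - 16 = \left(3 - -22 - 2 \left(-22\right)^{2}\right) - 16 = \left(3 + 22 - 968\right) - 16 = -943 - 16 = -959$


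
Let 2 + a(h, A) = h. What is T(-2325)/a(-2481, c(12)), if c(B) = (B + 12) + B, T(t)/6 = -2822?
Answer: 16932/2483 ≈ 6.8192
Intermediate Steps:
T(t) = -16932 (T(t) = 6*(-2822) = -16932)
c(B) = 12 + 2*B (c(B) = (12 + B) + B = 12 + 2*B)
a(h, A) = -2 + h
T(-2325)/a(-2481, c(12)) = -16932/(-2 - 2481) = -16932/(-2483) = -16932*(-1/2483) = 16932/2483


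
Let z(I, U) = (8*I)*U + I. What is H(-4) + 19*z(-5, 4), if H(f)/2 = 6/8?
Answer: -6267/2 ≈ -3133.5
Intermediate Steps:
H(f) = 3/2 (H(f) = 2*(6/8) = 2*(6*(⅛)) = 2*(¾) = 3/2)
z(I, U) = I + 8*I*U (z(I, U) = 8*I*U + I = I + 8*I*U)
H(-4) + 19*z(-5, 4) = 3/2 + 19*(-5*(1 + 8*4)) = 3/2 + 19*(-5*(1 + 32)) = 3/2 + 19*(-5*33) = 3/2 + 19*(-165) = 3/2 - 3135 = -6267/2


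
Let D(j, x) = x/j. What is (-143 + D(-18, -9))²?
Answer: 81225/4 ≈ 20306.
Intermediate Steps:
(-143 + D(-18, -9))² = (-143 - 9/(-18))² = (-143 - 9*(-1/18))² = (-143 + ½)² = (-285/2)² = 81225/4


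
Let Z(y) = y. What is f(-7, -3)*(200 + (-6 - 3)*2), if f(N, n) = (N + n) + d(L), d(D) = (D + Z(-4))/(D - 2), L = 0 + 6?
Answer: -1729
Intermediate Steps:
L = 6
d(D) = (-4 + D)/(-2 + D) (d(D) = (D - 4)/(D - 2) = (-4 + D)/(-2 + D))
f(N, n) = 1/2 + N + n (f(N, n) = (N + n) + (-4 + 6)/(-2 + 6) = (N + n) + 2/4 = (N + n) + (1/4)*2 = (N + n) + 1/2 = 1/2 + N + n)
f(-7, -3)*(200 + (-6 - 3)*2) = (1/2 - 7 - 3)*(200 + (-6 - 3)*2) = -19*(200 - 9*2)/2 = -19*(200 - 18)/2 = -19/2*182 = -1729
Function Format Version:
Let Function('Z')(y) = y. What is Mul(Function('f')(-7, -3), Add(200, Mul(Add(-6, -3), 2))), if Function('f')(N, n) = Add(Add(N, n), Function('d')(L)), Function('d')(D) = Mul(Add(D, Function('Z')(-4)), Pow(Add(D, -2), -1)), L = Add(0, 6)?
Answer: -1729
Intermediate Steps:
L = 6
Function('d')(D) = Mul(Pow(Add(-2, D), -1), Add(-4, D)) (Function('d')(D) = Mul(Add(D, -4), Pow(Add(D, -2), -1)) = Mul(Add(-4, D), Pow(Add(-2, D), -1)) = Mul(Pow(Add(-2, D), -1), Add(-4, D)))
Function('f')(N, n) = Add(Rational(1, 2), N, n) (Function('f')(N, n) = Add(Add(N, n), Mul(Pow(Add(-2, 6), -1), Add(-4, 6))) = Add(Add(N, n), Mul(Pow(4, -1), 2)) = Add(Add(N, n), Mul(Rational(1, 4), 2)) = Add(Add(N, n), Rational(1, 2)) = Add(Rational(1, 2), N, n))
Mul(Function('f')(-7, -3), Add(200, Mul(Add(-6, -3), 2))) = Mul(Add(Rational(1, 2), -7, -3), Add(200, Mul(Add(-6, -3), 2))) = Mul(Rational(-19, 2), Add(200, Mul(-9, 2))) = Mul(Rational(-19, 2), Add(200, -18)) = Mul(Rational(-19, 2), 182) = -1729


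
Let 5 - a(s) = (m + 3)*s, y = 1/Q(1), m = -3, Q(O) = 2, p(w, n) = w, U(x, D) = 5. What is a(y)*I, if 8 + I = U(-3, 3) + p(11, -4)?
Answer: 40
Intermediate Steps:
y = ½ (y = 1/2 = ½ ≈ 0.50000)
I = 8 (I = -8 + (5 + 11) = -8 + 16 = 8)
a(s) = 5 (a(s) = 5 - (-3 + 3)*s = 5 - 0*s = 5 - 1*0 = 5 + 0 = 5)
a(y)*I = 5*8 = 40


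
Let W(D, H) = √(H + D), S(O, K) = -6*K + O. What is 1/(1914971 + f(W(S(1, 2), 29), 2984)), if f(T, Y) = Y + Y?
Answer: 1/1920939 ≈ 5.2058e-7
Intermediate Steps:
S(O, K) = O - 6*K
W(D, H) = √(D + H)
f(T, Y) = 2*Y
1/(1914971 + f(W(S(1, 2), 29), 2984)) = 1/(1914971 + 2*2984) = 1/(1914971 + 5968) = 1/1920939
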